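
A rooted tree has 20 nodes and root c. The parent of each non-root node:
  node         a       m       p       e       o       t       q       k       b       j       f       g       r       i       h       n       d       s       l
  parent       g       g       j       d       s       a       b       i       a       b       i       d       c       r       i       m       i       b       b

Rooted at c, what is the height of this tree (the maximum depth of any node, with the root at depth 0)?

8

The longest root-to-leaf path is c → r → i → d → g → a → b → j → p (8 edges).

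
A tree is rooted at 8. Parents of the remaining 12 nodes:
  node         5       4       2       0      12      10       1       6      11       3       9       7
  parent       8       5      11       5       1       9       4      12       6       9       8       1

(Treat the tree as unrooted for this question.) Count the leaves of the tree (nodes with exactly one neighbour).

5

Degree-1 nodes: 0, 2, 3, 7, 10 — 5 of them.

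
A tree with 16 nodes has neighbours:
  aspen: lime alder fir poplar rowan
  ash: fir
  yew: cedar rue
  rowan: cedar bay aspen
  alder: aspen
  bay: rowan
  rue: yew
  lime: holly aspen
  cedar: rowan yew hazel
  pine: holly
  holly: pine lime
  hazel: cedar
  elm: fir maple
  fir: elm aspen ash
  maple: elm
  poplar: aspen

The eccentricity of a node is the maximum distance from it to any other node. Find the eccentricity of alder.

A farthest node from alder is rue.
The path alder – aspen – rowan – cedar – yew – rue has 5 edges.

5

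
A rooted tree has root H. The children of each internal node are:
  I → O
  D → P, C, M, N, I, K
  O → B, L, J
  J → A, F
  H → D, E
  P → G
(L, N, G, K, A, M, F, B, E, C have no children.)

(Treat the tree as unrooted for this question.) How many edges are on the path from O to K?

3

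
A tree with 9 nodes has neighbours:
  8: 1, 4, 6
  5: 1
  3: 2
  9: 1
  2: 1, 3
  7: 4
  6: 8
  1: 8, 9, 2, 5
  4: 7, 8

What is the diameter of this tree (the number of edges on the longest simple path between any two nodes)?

5

BFS from 3 reaches 7 last, at distance 5; BFS from 7 confirms no node is farther.
Path: 3-2-1-8-4-7.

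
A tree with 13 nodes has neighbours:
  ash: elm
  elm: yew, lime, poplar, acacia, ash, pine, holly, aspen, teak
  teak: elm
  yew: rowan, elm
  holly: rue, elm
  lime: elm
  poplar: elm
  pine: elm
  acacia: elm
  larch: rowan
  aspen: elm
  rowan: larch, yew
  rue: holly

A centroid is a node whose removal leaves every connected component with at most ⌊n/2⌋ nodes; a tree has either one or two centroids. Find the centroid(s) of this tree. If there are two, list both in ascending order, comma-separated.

If elm is removed the pieces have sizes 3, 2, 1, 1, 1, 1, 1, 1, 1, all ≤ ⌊13/2⌋ = 6.
No neighbour of elm does as well, so elm is the unique centroid.

elm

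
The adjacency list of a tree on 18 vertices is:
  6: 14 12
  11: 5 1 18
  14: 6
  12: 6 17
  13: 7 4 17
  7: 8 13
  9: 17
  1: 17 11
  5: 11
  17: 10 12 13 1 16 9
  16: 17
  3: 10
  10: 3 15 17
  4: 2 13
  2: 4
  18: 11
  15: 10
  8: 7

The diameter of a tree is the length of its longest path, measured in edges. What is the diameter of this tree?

6

Starting from 14, a farthest node is 8 at distance 6.
One longest path: 14–6–12–17–13–7–8.
So the diameter is 6.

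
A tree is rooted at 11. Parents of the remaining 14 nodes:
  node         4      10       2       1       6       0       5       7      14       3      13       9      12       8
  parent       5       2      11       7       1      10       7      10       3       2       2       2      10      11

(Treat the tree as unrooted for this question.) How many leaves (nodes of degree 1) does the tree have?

8

The leaves are 0, 4, 6, 8, 9, 12, 13, 14.
That is 8 leaves.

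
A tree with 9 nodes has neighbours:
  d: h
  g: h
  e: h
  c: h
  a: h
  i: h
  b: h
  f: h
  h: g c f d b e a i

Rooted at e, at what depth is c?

2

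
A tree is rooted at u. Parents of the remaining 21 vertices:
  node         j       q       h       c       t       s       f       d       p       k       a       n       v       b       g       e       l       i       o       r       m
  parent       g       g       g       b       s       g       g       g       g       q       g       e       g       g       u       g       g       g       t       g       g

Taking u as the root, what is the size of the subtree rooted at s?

3

The subtree rooted at s contains: s, t, o — 3 nodes.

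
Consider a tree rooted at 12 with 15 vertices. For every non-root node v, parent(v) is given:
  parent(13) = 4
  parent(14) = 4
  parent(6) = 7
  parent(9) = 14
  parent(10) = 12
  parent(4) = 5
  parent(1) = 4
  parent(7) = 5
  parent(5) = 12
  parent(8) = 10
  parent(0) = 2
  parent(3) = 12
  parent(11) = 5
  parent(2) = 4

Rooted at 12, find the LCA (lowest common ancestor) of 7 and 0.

Ancestors of 7 (toward the root): 7, 5, 12.
Ancestors of 0: 0, 2, 4, 5, 12.
The deepest node appearing in both lists is 5.

5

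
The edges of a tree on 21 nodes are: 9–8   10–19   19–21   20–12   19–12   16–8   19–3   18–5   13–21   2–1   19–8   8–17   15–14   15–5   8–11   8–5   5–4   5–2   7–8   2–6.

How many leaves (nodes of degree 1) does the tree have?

Degree-1 nodes: 1, 3, 4, 6, 7, 9, 10, 11, 13, 14, 16, 17, 18, 20 — 14 of them.

14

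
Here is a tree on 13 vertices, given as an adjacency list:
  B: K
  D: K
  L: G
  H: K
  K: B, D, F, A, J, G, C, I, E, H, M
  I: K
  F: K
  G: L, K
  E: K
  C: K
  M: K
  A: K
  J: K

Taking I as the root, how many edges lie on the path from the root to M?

Path from I to M: I – K – M, which has 2 edges.

2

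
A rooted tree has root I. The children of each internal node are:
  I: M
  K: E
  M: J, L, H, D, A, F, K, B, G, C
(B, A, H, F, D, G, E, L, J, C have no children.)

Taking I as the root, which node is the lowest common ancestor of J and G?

M

J's ancestor chain is J, M, I and G's is G, M, I; they first meet at M.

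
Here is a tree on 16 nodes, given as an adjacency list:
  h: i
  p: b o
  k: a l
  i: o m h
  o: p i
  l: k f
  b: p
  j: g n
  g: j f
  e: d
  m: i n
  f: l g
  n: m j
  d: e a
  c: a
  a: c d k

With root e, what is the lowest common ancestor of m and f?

f

Ancestors of m (toward the root): m, n, j, g, f, l, k, a, d, e.
Ancestors of f: f, l, k, a, d, e.
The deepest node appearing in both lists is f.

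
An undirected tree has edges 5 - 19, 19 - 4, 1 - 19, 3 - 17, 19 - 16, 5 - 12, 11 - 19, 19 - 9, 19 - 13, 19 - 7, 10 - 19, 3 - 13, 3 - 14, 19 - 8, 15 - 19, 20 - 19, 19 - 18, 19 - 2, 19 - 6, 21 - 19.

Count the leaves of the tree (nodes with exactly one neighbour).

17

The leaves are 1, 2, 4, 6, 7, 8, 9, 10, 11, 12, 14, 15, 16, 17, 18, 20, 21.
That is 17 leaves.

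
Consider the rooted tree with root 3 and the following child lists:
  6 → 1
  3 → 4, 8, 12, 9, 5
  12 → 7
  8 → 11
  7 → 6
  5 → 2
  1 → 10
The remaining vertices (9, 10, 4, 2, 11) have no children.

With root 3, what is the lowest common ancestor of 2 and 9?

2's ancestor chain is 2, 5, 3 and 9's is 9, 3; they first meet at 3.

3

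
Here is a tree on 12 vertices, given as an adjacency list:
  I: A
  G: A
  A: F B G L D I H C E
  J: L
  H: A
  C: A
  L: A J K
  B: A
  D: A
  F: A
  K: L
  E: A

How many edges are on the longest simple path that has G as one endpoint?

3

A farthest node from G is K (J also at distance 3).
The path G – A – L – K has 3 edges.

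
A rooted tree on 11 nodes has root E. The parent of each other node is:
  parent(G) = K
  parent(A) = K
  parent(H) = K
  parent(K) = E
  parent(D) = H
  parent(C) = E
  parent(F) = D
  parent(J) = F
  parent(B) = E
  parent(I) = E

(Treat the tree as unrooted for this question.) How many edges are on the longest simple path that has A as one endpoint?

A farthest node from A is J.
The path A-K-H-D-F-J has 5 edges.

5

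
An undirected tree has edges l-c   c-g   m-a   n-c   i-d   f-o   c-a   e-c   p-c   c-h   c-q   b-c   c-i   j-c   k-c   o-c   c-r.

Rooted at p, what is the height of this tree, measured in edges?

3

The longest root-to-leaf path is p–c–a–m (3 edges).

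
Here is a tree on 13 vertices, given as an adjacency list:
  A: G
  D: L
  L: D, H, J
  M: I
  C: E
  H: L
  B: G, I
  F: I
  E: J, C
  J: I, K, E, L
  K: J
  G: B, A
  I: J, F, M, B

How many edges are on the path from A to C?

6

A - G - B - I - J - E - C: 6 edges.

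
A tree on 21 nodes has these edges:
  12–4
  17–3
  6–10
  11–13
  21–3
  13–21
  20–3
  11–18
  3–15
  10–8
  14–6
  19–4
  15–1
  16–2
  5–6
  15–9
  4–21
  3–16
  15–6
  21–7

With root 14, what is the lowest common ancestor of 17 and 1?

17's ancestor chain is 17, 3, 15, 6, 14 and 1's is 1, 15, 6, 14; they first meet at 15.

15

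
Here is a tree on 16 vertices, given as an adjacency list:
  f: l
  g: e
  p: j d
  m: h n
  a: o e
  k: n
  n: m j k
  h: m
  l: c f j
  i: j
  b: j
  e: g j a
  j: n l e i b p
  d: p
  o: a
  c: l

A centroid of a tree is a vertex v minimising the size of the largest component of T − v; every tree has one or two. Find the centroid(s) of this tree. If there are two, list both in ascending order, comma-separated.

j

Removing j splits the tree into components of sizes 4, 4, 3, 2, 1, 1; the largest is 4 ≤ ⌊16/2⌋ = 8.
No neighbour of j does as well, so j is the unique centroid.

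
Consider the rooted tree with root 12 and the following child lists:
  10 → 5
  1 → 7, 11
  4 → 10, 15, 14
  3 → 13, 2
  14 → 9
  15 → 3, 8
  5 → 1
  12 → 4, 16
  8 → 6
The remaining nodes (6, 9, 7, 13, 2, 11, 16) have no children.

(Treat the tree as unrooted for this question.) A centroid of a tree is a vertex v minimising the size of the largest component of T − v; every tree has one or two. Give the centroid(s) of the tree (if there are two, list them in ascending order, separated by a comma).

4

Delete 4: the remaining components have sizes 6, 5, 2, 2. Max 6 ≤ 8, so 4 is a centroid.
Every other node leaves some component of size > 8, so the centroid is unique.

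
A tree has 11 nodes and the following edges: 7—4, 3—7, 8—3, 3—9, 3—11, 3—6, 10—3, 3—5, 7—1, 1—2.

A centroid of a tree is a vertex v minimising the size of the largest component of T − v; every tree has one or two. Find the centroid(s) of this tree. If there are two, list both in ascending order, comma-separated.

3

Removing 3 splits the tree into components of sizes 4, 1, 1, 1, 1, 1, 1; the largest is 4 ≤ ⌊11/2⌋ = 5.
No neighbour of 3 does as well, so 3 is the unique centroid.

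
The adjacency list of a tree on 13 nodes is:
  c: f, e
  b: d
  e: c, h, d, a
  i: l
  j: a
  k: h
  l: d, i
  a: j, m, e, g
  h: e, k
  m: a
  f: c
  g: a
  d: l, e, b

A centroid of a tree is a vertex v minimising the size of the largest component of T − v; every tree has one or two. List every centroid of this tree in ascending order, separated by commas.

e

Delete e: the remaining components have sizes 4, 4, 2, 2. Max 4 ≤ 6, so e is a centroid.
No neighbour of e does as well, so e is the unique centroid.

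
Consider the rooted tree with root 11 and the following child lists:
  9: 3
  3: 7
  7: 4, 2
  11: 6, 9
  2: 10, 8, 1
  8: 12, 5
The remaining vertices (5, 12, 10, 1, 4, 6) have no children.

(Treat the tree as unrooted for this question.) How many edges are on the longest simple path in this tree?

7

Starting from 6, a farthest node is 5 at distance 7.
One longest path: 6 - 11 - 9 - 3 - 7 - 2 - 8 - 5.
So the diameter is 7.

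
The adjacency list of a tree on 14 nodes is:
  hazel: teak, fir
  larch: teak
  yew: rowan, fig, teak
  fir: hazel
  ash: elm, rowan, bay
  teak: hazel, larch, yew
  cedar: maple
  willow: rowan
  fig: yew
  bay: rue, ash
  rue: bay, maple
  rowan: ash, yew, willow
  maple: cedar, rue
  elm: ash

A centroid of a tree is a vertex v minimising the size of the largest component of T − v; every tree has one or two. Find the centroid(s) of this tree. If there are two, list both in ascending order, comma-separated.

Delete rowan: the remaining components have sizes 6, 6, 1. Max 6 ≤ 7, so rowan is a centroid.
Every other node leaves some component of size > 7, so the centroid is unique.

rowan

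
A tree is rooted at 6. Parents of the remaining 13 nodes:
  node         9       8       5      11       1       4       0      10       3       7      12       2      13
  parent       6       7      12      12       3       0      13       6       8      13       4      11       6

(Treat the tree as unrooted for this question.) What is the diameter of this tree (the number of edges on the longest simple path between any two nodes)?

9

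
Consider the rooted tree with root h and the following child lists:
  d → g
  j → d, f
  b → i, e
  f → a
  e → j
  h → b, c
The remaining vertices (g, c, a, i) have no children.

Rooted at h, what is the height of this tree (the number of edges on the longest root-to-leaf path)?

5

a sits deepest: h → b → e → j → f → a — 5 edges from the root.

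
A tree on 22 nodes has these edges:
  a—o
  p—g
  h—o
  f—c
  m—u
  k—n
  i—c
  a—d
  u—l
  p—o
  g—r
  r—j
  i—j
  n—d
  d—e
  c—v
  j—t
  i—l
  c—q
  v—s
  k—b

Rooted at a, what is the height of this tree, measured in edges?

9

m sits deepest: a–o–p–g–r–j–i–l–u–m — 9 edges from the root.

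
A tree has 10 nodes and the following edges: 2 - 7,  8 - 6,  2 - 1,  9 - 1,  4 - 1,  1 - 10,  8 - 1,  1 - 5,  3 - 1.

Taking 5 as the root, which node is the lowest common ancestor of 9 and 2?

1

9's ancestor chain is 9, 1, 5 and 2's is 2, 1, 5; they first meet at 1.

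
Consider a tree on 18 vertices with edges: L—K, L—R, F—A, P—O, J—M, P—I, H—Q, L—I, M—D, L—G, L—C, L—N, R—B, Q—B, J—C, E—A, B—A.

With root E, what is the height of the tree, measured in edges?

The longest root-to-leaf path is E-A-B-R-L-C-J-M-D (8 edges).

8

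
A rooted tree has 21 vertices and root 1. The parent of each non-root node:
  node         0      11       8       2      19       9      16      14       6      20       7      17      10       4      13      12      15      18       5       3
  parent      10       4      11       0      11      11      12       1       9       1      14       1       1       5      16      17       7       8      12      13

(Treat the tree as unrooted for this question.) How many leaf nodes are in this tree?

7

Degree-1 nodes: 2, 3, 6, 15, 18, 19, 20 — 7 of them.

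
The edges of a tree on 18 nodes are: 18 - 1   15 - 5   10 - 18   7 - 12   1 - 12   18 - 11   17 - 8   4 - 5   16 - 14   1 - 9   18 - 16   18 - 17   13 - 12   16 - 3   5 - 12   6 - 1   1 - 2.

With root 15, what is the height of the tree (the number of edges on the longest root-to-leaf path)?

6

A deepest node is 14, reached by 15 – 5 – 12 – 1 – 18 – 16 – 14.
That path has 6 edges, so the height is 6.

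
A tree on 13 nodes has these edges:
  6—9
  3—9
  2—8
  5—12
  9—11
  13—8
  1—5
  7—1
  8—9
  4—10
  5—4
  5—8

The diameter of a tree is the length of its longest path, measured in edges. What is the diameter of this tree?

A longest path is 10 – 4 – 5 – 8 – 9 – 3, with 5 edges.

5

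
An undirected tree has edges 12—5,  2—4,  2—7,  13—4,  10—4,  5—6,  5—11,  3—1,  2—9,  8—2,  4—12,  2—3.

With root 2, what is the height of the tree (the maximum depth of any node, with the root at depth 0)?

A deepest node is 11, reached by 2–4–12–5–11.
That path has 4 edges, so the height is 4.

4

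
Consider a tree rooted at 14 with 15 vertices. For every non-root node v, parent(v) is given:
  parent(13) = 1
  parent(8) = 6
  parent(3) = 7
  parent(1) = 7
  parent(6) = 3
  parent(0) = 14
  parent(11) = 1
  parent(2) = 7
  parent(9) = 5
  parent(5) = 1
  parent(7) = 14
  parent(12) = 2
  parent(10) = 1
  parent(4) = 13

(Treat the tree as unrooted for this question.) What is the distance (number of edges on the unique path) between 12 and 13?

12–2–7–1–13: 4 edges.

4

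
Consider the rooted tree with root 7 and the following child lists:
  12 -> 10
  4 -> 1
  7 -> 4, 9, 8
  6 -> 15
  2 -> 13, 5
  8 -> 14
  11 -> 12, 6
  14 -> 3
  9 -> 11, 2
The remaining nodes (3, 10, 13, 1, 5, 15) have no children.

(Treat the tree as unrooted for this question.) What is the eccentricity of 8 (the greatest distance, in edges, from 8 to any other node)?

5

A farthest node from 8 is 15 (10 also at distance 5).
The path 8–7–9–11–6–15 has 5 edges.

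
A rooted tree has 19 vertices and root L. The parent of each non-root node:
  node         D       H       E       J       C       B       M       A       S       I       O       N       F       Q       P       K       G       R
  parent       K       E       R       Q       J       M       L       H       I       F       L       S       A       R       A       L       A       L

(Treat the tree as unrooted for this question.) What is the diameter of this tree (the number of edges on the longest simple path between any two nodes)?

10

Starting from N, a farthest node is D at distance 10.
One longest path: N – S – I – F – A – H – E – R – L – K – D.
So the diameter is 10.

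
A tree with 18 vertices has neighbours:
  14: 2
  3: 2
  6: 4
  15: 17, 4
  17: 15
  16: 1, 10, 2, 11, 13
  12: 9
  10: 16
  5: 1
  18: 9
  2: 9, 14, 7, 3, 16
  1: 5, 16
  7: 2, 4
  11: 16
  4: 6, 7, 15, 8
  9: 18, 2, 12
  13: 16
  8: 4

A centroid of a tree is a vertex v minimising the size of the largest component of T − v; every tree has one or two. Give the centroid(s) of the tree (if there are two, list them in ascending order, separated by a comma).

2

If 2 is removed the pieces have sizes 6, 6, 3, 1, 1, all ≤ ⌊18/2⌋ = 9.
Every other node leaves some component of size > 9, so the centroid is unique.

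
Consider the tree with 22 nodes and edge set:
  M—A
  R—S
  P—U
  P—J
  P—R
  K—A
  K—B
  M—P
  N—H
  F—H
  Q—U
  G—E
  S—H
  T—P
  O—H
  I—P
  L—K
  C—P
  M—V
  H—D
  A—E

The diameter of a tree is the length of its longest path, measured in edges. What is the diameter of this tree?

8

A longest path is L-K-A-M-P-R-S-H-O, with 8 edges.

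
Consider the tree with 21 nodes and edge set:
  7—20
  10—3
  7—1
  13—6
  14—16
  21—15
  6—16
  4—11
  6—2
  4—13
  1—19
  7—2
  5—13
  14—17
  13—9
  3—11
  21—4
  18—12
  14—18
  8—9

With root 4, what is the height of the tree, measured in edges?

12 sits deepest: 4-13-6-16-14-18-12 — 6 edges from the root.

6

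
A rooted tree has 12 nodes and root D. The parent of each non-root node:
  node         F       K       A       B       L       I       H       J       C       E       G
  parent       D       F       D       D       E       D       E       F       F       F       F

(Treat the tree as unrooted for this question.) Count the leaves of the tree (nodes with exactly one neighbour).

9

Degree-1 nodes: A, B, C, G, H, I, J, K, L — 9 of them.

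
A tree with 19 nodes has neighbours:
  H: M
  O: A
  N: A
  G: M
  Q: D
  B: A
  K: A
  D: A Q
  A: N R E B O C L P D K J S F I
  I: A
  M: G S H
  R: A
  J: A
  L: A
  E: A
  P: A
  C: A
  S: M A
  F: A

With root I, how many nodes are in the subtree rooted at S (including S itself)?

The subtree rooted at S contains: S, M, H, G — 4 nodes.

4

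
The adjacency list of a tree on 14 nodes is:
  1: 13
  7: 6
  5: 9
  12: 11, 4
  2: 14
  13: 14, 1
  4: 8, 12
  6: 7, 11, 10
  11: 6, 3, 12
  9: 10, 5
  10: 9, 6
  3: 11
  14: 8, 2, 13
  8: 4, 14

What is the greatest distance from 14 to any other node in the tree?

Distances from 14 peak at 8, attained at 5.
14 – 8 – 4 – 12 – 11 – 6 – 10 – 9 – 5

8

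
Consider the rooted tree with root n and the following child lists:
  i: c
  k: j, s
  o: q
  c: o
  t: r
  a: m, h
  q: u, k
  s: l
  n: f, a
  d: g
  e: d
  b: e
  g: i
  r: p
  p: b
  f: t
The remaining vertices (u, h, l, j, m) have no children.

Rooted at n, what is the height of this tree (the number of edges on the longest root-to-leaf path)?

l sits deepest: n-f-t-r-p-b-e-d-g-i-c-o-q-k-s-l — 15 edges from the root.

15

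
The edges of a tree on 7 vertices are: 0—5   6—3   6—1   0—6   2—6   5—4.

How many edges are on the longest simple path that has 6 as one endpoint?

3

The node farthest from 6 is 4, via 6 – 0 – 5 – 4 — 3 edges.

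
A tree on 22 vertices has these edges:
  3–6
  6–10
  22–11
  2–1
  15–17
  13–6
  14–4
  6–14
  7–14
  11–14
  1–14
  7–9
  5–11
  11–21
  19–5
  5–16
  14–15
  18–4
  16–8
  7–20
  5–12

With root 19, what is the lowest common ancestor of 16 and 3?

5

Ancestors of 16 (toward the root): 16, 5, 19.
Ancestors of 3: 3, 6, 14, 11, 5, 19.
The deepest node appearing in both lists is 5.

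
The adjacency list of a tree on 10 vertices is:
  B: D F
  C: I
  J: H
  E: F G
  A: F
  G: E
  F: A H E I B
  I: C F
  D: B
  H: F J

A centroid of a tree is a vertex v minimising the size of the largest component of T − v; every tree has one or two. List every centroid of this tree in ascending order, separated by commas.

Delete F: the remaining components have sizes 2, 2, 2, 2, 1. Max 2 ≤ 5, so F is a centroid.
Every other node leaves some component of size > 5, so the centroid is unique.

F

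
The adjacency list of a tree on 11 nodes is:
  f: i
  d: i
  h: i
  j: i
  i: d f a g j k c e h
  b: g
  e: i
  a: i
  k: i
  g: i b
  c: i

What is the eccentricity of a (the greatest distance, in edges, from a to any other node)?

3

The node farthest from a is b, via a-i-g-b — 3 edges.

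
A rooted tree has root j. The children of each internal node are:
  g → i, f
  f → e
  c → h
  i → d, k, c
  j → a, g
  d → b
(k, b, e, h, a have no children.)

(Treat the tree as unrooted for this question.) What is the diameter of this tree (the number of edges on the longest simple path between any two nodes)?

5

BFS from h reaches a last, at distance 5; BFS from a confirms no node is farther.
Path: h – c – i – g – j – a.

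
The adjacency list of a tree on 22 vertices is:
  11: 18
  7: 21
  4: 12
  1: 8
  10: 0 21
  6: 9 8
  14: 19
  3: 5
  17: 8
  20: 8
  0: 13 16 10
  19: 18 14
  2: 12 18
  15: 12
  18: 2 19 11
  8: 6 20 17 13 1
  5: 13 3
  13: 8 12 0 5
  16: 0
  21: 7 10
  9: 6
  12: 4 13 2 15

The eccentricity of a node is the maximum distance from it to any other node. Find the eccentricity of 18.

7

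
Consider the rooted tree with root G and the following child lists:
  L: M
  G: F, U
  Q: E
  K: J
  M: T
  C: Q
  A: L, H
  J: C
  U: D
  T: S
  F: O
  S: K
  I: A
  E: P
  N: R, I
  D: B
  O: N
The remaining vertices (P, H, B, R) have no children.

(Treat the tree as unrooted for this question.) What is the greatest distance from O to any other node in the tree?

Distances from O peak at 13, attained at P.
O–N–I–A–L–M–T–S–K–J–C–Q–E–P

13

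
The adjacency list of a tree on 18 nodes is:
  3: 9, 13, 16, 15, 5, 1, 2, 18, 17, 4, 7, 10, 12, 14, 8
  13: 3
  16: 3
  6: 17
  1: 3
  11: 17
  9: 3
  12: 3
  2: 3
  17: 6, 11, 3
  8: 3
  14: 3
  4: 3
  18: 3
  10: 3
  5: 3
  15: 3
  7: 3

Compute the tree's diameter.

3

A longest path is 6-17-3-4, with 3 edges.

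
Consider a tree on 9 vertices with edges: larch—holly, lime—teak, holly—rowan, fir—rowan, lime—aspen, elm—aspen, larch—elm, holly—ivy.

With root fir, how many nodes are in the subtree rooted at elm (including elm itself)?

4

elm's subtree: {elm, aspen, lime, teak}, size 4.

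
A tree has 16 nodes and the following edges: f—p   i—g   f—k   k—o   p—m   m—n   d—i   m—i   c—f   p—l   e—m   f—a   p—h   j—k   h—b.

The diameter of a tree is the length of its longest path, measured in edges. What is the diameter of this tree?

6

Starting from g, a farthest node is j at distance 6.
One longest path: g-i-m-p-f-k-j.
So the diameter is 6.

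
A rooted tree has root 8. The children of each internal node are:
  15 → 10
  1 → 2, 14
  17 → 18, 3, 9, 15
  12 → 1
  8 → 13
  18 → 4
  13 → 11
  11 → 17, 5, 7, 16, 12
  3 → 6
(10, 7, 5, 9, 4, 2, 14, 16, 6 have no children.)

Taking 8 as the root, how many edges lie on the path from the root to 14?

5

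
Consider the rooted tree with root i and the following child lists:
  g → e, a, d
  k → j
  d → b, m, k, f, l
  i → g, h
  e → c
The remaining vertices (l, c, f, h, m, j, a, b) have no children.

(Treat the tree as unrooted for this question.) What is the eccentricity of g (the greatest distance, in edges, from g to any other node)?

3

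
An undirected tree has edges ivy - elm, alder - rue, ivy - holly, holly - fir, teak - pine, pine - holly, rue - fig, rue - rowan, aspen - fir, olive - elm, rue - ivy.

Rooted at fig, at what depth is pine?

Climbing from pine to the root: pine → holly → ivy → rue → fig. That's 4 steps.

4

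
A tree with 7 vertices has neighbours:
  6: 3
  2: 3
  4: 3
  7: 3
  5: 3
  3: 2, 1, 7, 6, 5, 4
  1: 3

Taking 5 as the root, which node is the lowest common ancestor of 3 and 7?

3

Ancestors of 3 (toward the root): 3, 5.
Ancestors of 7: 7, 3, 5.
The deepest node appearing in both lists is 3.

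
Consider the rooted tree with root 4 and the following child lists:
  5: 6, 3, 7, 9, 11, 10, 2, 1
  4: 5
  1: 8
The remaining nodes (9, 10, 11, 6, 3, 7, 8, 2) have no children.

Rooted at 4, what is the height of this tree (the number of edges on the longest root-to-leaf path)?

3

A deepest node is 8, reached by 4 – 5 – 1 – 8.
That path has 3 edges, so the height is 3.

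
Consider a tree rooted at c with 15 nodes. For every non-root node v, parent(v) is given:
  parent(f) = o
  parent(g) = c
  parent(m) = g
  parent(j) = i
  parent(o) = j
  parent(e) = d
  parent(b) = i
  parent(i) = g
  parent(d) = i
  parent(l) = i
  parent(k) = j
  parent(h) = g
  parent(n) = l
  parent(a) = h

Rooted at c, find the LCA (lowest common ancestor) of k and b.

i

k's ancestor chain is k, j, i, g, c and b's is b, i, g, c; they first meet at i.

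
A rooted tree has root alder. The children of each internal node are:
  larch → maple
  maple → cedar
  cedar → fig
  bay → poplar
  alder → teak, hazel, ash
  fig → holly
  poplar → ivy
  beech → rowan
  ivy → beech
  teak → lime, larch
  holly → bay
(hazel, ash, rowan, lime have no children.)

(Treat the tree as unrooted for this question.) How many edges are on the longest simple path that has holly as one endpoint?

7

A farthest node from holly is hazel (ash also at distance 7).
The path holly – fig – cedar – maple – larch – teak – alder – hazel has 7 edges.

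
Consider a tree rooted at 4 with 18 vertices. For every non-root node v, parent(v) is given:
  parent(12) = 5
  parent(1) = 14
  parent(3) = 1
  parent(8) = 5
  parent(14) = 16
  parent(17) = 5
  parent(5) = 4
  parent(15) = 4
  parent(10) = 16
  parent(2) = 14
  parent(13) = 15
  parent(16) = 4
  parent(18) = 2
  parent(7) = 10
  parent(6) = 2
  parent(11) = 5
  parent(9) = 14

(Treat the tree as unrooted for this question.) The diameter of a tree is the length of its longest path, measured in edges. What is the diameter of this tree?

BFS from 18 reaches 17 last, at distance 6; BFS from 17 confirms no node is farther.
Path: 18 – 2 – 14 – 16 – 4 – 5 – 17.

6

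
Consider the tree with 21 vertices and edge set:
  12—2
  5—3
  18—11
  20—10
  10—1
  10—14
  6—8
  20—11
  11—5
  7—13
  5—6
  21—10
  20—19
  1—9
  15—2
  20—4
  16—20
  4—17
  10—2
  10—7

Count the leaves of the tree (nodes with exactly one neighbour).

The leaves are 3, 8, 9, 12, 13, 14, 15, 16, 17, 18, 19, 21.
That is 12 leaves.

12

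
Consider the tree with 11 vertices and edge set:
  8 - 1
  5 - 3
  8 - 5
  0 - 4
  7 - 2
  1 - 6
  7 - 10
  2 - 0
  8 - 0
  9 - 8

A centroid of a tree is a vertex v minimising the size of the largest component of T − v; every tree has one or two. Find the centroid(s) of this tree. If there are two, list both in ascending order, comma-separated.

8

If 8 is removed the pieces have sizes 5, 2, 2, 1, all ≤ ⌊11/2⌋ = 5.
Every other node leaves some component of size > 5, so the centroid is unique.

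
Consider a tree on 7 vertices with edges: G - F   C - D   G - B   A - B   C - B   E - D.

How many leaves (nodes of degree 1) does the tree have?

3

The leaves are A, E, F.
That is 3 leaves.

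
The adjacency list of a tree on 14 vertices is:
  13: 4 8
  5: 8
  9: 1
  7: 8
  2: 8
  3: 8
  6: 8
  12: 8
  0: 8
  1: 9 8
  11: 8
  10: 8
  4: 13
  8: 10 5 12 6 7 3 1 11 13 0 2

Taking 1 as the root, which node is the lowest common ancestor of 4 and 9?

4's ancestor chain is 4, 13, 8, 1 and 9's is 9, 1; they first meet at 1.

1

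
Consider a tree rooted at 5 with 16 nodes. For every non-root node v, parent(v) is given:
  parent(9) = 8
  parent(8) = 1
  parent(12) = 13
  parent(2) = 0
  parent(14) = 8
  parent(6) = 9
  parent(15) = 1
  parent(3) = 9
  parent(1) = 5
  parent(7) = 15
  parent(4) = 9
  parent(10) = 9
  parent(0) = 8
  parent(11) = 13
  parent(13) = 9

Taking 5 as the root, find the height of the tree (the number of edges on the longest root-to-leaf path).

5

The longest root-to-leaf path is 5 → 1 → 8 → 9 → 13 → 12 (5 edges).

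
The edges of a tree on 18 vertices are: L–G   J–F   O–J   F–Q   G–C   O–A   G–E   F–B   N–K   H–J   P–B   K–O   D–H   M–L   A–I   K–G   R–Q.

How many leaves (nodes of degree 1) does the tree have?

8

The leaves are C, D, E, I, M, N, P, R.
That is 8 leaves.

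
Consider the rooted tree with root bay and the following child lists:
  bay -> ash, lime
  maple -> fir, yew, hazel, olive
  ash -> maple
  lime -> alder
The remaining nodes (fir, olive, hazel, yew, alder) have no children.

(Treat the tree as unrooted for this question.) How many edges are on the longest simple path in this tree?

A longest path is alder–lime–bay–ash–maple–olive, with 5 edges.

5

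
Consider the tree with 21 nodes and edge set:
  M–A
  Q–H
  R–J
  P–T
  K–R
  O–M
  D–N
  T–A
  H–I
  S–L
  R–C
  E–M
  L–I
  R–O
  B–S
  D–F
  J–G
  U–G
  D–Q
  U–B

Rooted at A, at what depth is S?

8

A–M–O–R–J–G–U–B–S — 8 edges.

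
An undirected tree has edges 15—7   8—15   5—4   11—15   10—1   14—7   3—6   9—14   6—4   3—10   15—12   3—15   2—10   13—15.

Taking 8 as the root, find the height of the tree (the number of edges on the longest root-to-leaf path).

5 sits deepest: 8 → 15 → 3 → 6 → 4 → 5 — 5 edges from the root.

5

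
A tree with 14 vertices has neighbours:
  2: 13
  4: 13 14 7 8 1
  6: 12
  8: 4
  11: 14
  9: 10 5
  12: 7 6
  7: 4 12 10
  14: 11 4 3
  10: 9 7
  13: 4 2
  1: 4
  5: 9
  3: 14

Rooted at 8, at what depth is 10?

8 – 4 – 7 – 10 — 3 edges.

3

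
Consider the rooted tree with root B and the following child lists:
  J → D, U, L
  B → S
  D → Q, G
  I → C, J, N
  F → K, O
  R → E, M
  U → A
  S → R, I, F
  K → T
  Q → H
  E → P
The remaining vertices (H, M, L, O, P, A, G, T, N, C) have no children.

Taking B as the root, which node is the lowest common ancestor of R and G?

Path R→root: R S B; path G→root: G D J I S B.
First common node: S.

S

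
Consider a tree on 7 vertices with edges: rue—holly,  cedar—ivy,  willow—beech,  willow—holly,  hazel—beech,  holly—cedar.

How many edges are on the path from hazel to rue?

4

Walking from hazel: hazel–beech–willow–holly–rue. Length 4.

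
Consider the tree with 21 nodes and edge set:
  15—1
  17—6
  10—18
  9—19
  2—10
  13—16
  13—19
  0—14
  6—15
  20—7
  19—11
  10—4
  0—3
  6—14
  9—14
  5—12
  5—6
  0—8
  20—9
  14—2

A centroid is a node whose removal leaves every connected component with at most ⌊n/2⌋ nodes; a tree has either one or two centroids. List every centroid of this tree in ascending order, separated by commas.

14

Delete 14: the remaining components have sizes 7, 6, 4, 3. Max 7 ≤ 10, so 14 is a centroid.
Every other node leaves some component of size > 10, so the centroid is unique.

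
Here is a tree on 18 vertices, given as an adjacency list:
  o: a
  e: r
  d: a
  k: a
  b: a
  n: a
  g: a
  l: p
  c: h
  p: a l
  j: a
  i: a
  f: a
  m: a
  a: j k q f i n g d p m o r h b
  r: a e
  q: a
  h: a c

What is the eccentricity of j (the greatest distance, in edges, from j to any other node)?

3

A farthest node from j is l (c, e also at distance 3).
The path j-a-p-l has 3 edges.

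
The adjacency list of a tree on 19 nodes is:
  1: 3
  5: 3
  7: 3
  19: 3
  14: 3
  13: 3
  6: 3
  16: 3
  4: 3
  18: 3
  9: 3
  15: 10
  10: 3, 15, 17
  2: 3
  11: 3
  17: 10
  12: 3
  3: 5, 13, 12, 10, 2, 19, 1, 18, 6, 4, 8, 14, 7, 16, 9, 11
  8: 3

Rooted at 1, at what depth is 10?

1–3–10 — 2 edges.

2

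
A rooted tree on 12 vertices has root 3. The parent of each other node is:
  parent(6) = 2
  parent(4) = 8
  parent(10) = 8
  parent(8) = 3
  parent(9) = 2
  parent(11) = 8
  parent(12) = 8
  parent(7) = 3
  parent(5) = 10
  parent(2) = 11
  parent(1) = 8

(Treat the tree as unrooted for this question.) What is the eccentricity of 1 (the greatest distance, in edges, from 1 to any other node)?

4

A farthest node from 1 is 9 (6 also at distance 4).
The path 1–8–11–2–9 has 4 edges.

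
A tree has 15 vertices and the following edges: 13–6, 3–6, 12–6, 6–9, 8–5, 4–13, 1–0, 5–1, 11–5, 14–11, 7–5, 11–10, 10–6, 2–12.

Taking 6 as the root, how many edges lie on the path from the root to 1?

4

Climbing from 1 to the root: 1 → 5 → 11 → 10 → 6. That's 4 steps.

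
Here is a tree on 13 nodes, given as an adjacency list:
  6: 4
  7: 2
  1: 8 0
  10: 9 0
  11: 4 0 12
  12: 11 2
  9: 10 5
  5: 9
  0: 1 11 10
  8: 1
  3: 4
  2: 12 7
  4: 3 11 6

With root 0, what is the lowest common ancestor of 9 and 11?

0

9's ancestor chain is 9, 10, 0 and 11's is 11, 0; they first meet at 0.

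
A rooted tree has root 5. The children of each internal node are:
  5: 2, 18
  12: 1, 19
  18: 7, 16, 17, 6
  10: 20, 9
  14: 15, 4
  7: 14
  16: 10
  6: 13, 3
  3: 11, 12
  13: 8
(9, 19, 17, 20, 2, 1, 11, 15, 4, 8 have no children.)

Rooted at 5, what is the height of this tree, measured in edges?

A deepest node is 1, reached by 5–18–6–3–12–1.
That path has 5 edges, so the height is 5.

5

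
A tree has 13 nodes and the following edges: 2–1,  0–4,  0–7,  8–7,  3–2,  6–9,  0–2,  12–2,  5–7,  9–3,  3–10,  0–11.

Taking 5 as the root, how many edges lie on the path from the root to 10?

5 – 7 – 0 – 2 – 3 – 10 — 5 edges.

5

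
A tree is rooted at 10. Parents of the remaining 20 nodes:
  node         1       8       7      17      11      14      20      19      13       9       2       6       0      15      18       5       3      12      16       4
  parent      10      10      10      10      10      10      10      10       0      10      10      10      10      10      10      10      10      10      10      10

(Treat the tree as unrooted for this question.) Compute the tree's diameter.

A longest path is 13 - 0 - 10 - 20, with 3 edges.

3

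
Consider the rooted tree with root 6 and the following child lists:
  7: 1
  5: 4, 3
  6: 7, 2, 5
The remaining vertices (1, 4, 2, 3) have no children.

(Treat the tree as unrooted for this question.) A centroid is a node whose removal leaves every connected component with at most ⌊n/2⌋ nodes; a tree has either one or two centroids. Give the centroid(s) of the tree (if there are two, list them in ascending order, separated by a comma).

6

If 6 is removed the pieces have sizes 3, 2, 1, all ≤ ⌊7/2⌋ = 3.
Every other node leaves some component of size > 3, so the centroid is unique.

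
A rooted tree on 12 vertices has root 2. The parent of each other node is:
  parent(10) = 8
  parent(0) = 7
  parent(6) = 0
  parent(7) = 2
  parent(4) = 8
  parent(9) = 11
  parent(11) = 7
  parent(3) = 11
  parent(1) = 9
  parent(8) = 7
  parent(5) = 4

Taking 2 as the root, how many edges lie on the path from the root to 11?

Climbing from 11 to the root: 11–7–2. That's 2 steps.

2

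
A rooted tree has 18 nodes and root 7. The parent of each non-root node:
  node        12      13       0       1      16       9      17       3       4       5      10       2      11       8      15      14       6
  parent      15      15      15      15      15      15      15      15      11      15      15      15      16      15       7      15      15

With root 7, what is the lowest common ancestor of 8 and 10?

8's ancestor chain is 8, 15, 7 and 10's is 10, 15, 7; they first meet at 15.

15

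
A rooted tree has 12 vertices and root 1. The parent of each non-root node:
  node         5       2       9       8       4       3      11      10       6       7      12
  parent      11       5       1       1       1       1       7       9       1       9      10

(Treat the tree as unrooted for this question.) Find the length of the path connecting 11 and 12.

4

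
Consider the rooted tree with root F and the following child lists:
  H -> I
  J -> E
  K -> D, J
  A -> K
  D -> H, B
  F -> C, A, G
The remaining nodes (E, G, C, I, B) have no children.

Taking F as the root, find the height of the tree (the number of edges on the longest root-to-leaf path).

I sits deepest: F → A → K → D → H → I — 5 edges from the root.

5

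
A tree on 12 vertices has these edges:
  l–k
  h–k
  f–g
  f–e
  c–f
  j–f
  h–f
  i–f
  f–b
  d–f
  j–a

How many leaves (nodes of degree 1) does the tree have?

Exactly 8 nodes have a single neighbour: a, b, c, d, e, g, i, l.

8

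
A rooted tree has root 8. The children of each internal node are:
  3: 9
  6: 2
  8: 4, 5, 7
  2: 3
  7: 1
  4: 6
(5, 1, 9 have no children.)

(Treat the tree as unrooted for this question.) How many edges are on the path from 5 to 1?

3

The path is 5 – 8 – 7 – 1, which has 3 edges.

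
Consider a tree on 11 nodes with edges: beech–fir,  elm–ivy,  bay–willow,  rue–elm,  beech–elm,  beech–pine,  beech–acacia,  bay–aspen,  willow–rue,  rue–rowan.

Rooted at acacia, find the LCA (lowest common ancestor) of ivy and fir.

beech

ivy's ancestor chain is ivy, elm, beech, acacia and fir's is fir, beech, acacia; they first meet at beech.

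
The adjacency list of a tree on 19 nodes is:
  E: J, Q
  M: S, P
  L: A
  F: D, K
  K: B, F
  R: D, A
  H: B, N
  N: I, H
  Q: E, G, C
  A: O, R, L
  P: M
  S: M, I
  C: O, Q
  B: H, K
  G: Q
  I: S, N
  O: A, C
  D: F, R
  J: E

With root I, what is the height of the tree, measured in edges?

The longest root-to-leaf path is I – N – H – B – K – F – D – R – A – O – C – Q – E – J (13 edges).

13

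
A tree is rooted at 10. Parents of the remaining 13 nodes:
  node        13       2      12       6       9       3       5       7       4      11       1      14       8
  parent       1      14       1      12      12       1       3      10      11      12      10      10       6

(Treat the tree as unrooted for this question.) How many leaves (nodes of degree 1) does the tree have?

7

Exactly 7 nodes have a single neighbour: 2, 4, 5, 7, 8, 9, 13.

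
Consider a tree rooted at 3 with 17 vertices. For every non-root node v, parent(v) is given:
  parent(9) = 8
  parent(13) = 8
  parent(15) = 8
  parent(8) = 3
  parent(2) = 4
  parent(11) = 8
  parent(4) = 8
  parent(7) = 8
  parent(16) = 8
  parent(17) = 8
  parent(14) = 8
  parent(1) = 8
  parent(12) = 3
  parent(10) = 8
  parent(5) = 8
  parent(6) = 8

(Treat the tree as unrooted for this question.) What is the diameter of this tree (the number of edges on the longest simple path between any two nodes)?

A longest path is 12 – 3 – 8 – 4 – 2, with 4 edges.

4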